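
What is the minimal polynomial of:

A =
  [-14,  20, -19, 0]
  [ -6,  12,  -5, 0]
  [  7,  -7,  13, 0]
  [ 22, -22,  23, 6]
x^3 - 11*x^2 + 24*x + 36

The characteristic polynomial is χ_A(x) = (x - 6)^3*(x + 1), so the eigenvalues are known. The minimal polynomial is
  m_A(x) = Π_λ (x − λ)^{k_λ}
where k_λ is the size of the *largest* Jordan block for λ (equivalently, the smallest k with (A − λI)^k v = 0 for every generalised eigenvector v of λ).

  λ = -1: largest Jordan block has size 1, contributing (x + 1)
  λ = 6: largest Jordan block has size 2, contributing (x − 6)^2

So m_A(x) = (x - 6)^2*(x + 1) = x^3 - 11*x^2 + 24*x + 36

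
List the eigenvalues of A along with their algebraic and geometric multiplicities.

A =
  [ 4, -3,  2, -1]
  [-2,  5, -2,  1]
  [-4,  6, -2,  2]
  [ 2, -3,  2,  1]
λ = 2: alg = 4, geom = 3

Step 1 — factor the characteristic polynomial to read off the algebraic multiplicities:
  χ_A(x) = (x - 2)^4

Step 2 — compute geometric multiplicities via the rank-nullity identity g(λ) = n − rank(A − λI):
  rank(A − (2)·I) = 1, so dim ker(A − (2)·I) = n − 1 = 3

Summary:
  λ = 2: algebraic multiplicity = 4, geometric multiplicity = 3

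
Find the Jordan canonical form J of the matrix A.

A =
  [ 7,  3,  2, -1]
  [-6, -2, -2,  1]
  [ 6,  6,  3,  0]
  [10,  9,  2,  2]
J_1(1) ⊕ J_2(3) ⊕ J_1(3)

The characteristic polynomial is
  det(x·I − A) = x^4 - 10*x^3 + 36*x^2 - 54*x + 27 = (x - 3)^3*(x - 1)

Eigenvalues and multiplicities (the geometric multiplicity of λ is n − rank(A − λI), which equals the number of Jordan blocks for λ):
  λ = 1: algebraic multiplicity = 1, geometric multiplicity = 1
  λ = 3: algebraic multiplicity = 3, geometric multiplicity = 2

Determining the block sizes for each eigenvalue:
  λ = 1: one block (gm = 1), so the single block has size am = 1 → block sizes [1]
  λ = 3: 2 blocks summing to 3 forces exactly one block of size 2 and the rest size 1 → block sizes [2, 1]

Assembling the blocks gives a Jordan form
J =
  [1, 0, 0, 0]
  [0, 3, 1, 0]
  [0, 0, 3, 0]
  [0, 0, 0, 3]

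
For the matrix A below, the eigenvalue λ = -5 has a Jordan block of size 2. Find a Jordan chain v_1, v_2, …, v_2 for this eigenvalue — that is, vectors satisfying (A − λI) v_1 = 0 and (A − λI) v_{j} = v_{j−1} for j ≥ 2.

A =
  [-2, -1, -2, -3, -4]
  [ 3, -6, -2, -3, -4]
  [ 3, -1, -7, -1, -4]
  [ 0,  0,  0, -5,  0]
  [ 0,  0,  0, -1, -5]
A Jordan chain for λ = -5 of length 2:
v_1 = (3, 3, 3, 0, 0)ᵀ
v_2 = (1, 0, 0, 0, 0)ᵀ

Let N = A − (-5)·I. We want v_2 with N^2 v_2 = 0 but N^1 v_2 ≠ 0; then v_{j-1} := N · v_j for j = 2, …, 2.

Pick v_2 = (1, 0, 0, 0, 0)ᵀ.
Then v_1 = N · v_2 = (3, 3, 3, 0, 0)ᵀ.

Sanity check: (A − (-5)·I) v_1 = (0, 0, 0, 0, 0)ᵀ = 0. ✓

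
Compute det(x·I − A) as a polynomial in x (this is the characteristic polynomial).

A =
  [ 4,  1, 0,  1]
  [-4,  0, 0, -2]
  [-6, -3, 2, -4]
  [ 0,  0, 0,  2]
x^4 - 8*x^3 + 24*x^2 - 32*x + 16

Expanding det(x·I − A) (e.g. by cofactor expansion or by noting that A is similar to its Jordan form J, which has the same characteristic polynomial as A) gives
  χ_A(x) = x^4 - 8*x^3 + 24*x^2 - 32*x + 16
which factors as (x - 2)^4. The eigenvalues (with algebraic multiplicities) are λ = 2 with multiplicity 4.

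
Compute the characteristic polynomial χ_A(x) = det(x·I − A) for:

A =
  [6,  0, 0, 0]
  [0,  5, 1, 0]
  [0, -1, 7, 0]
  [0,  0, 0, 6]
x^4 - 24*x^3 + 216*x^2 - 864*x + 1296

Expanding det(x·I − A) (e.g. by cofactor expansion or by noting that A is similar to its Jordan form J, which has the same characteristic polynomial as A) gives
  χ_A(x) = x^4 - 24*x^3 + 216*x^2 - 864*x + 1296
which factors as (x - 6)^4. The eigenvalues (with algebraic multiplicities) are λ = 6 with multiplicity 4.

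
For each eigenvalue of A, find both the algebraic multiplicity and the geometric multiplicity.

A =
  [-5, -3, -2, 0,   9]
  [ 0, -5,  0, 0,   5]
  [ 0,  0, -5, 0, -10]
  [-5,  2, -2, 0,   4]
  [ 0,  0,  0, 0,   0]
λ = -5: alg = 3, geom = 2; λ = 0: alg = 2, geom = 2

Step 1 — factor the characteristic polynomial to read off the algebraic multiplicities:
  χ_A(x) = x^2*(x + 5)^3

Step 2 — compute geometric multiplicities via the rank-nullity identity g(λ) = n − rank(A − λI):
  rank(A − (-5)·I) = 3, so dim ker(A − (-5)·I) = n − 3 = 2
  rank(A − (0)·I) = 3, so dim ker(A − (0)·I) = n − 3 = 2

Summary:
  λ = -5: algebraic multiplicity = 3, geometric multiplicity = 2
  λ = 0: algebraic multiplicity = 2, geometric multiplicity = 2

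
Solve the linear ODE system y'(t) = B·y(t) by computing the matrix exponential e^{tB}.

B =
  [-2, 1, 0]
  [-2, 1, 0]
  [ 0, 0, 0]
e^{tB} =
  [-1 + 2*exp(-t), 1 - exp(-t), 0]
  [-2 + 2*exp(-t), 2 - exp(-t), 0]
  [0, 0, 1]

Strategy: write B = P · J · P⁻¹ where J is a Jordan canonical form, so e^{tB} = P · e^{tJ} · P⁻¹, and e^{tJ} can be computed block-by-block.

B has Jordan form
J =
  [-1, 0, 0]
  [ 0, 0, 0]
  [ 0, 0, 0]
(up to reordering of blocks).

Per-block formulas:
  For a 1×1 block at λ = 0: exp(t · [0]) = [e^(0t)].
  For a 1×1 block at λ = -1: exp(t · [-1]) = [e^(-1t)].

After assembling e^{tJ} and conjugating by P, we get:

e^{tB} =
  [-1 + 2*exp(-t), 1 - exp(-t), 0]
  [-2 + 2*exp(-t), 2 - exp(-t), 0]
  [0, 0, 1]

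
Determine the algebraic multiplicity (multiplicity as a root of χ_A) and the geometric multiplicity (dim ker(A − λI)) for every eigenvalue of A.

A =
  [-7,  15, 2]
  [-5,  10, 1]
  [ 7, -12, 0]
λ = 1: alg = 3, geom = 1

Step 1 — factor the characteristic polynomial to read off the algebraic multiplicities:
  χ_A(x) = (x - 1)^3

Step 2 — compute geometric multiplicities via the rank-nullity identity g(λ) = n − rank(A − λI):
  rank(A − (1)·I) = 2, so dim ker(A − (1)·I) = n − 2 = 1

Summary:
  λ = 1: algebraic multiplicity = 3, geometric multiplicity = 1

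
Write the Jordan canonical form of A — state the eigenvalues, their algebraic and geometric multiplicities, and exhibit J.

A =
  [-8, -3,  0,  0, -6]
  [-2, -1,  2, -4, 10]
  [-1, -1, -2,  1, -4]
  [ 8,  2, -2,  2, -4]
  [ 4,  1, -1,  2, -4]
J_1(-5) ⊕ J_3(-2) ⊕ J_1(-2)

The characteristic polynomial is
  det(x·I − A) = x^5 + 13*x^4 + 64*x^3 + 152*x^2 + 176*x + 80 = (x + 2)^4*(x + 5)

Eigenvalues and multiplicities (the geometric multiplicity of λ is n − rank(A − λI), which equals the number of Jordan blocks for λ):
  λ = -5: algebraic multiplicity = 1, geometric multiplicity = 1
  λ = -2: algebraic multiplicity = 4, geometric multiplicity = 2

Determining the block sizes for each eigenvalue:
  λ = -5: one block (gm = 1), so the single block has size am = 1 → block sizes [1]
  λ = -2: with am = 4 and gm = 2, the partition is not yet determined (e.g. several partitions of 4 into 2 parts exist). Let N = A − (-2)·I. Computing rank(N^1) = 3, rank(N^2) = 2, rank(N^3) = 1; the number of blocks of size ≥ j is rank(N^{j−1}) − rank(N^j), giving [2, 1, 1]. So we have 1 block(s) of size 3, 1 block(s) of size 1 → block sizes [3, 1]

Assembling the blocks gives a Jordan form
J =
  [-5,  0,  0,  0,  0]
  [ 0, -2,  1,  0,  0]
  [ 0,  0, -2,  1,  0]
  [ 0,  0,  0, -2,  0]
  [ 0,  0,  0,  0, -2]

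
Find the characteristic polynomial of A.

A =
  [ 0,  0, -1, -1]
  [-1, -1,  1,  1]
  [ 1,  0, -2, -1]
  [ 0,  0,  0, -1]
x^4 + 4*x^3 + 6*x^2 + 4*x + 1

Expanding det(x·I − A) (e.g. by cofactor expansion or by noting that A is similar to its Jordan form J, which has the same characteristic polynomial as A) gives
  χ_A(x) = x^4 + 4*x^3 + 6*x^2 + 4*x + 1
which factors as (x + 1)^4. The eigenvalues (with algebraic multiplicities) are λ = -1 with multiplicity 4.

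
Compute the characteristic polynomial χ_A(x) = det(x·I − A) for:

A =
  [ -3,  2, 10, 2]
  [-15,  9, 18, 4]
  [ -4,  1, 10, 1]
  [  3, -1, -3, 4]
x^4 - 20*x^3 + 150*x^2 - 500*x + 625

Expanding det(x·I − A) (e.g. by cofactor expansion or by noting that A is similar to its Jordan form J, which has the same characteristic polynomial as A) gives
  χ_A(x) = x^4 - 20*x^3 + 150*x^2 - 500*x + 625
which factors as (x - 5)^4. The eigenvalues (with algebraic multiplicities) are λ = 5 with multiplicity 4.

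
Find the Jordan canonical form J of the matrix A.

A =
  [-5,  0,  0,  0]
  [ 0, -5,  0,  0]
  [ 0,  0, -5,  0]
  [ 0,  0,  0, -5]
J_1(-5) ⊕ J_1(-5) ⊕ J_1(-5) ⊕ J_1(-5)

The characteristic polynomial is
  det(x·I − A) = x^4 + 20*x^3 + 150*x^2 + 500*x + 625 = (x + 5)^4

Eigenvalues and multiplicities (the geometric multiplicity of λ is n − rank(A − λI), which equals the number of Jordan blocks for λ):
  λ = -5: algebraic multiplicity = 4, geometric multiplicity = 4

Determining the block sizes for each eigenvalue:
  λ = -5: gm = am = 4, so every block has size 1 → block sizes [1, 1, 1, 1]

Assembling the blocks gives a Jordan form
J =
  [-5,  0,  0,  0]
  [ 0, -5,  0,  0]
  [ 0,  0, -5,  0]
  [ 0,  0,  0, -5]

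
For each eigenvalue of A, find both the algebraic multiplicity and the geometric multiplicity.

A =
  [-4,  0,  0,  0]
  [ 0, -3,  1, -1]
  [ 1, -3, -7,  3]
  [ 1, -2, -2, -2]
λ = -4: alg = 4, geom = 2

Step 1 — factor the characteristic polynomial to read off the algebraic multiplicities:
  χ_A(x) = (x + 4)^4

Step 2 — compute geometric multiplicities via the rank-nullity identity g(λ) = n − rank(A − λI):
  rank(A − (-4)·I) = 2, so dim ker(A − (-4)·I) = n − 2 = 2

Summary:
  λ = -4: algebraic multiplicity = 4, geometric multiplicity = 2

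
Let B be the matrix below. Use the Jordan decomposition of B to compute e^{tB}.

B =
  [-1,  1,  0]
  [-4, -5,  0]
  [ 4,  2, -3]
e^{tB} =
  [2*t*exp(-3*t) + exp(-3*t), t*exp(-3*t), 0]
  [-4*t*exp(-3*t), -2*t*exp(-3*t) + exp(-3*t), 0]
  [4*t*exp(-3*t), 2*t*exp(-3*t), exp(-3*t)]

Strategy: write B = P · J · P⁻¹ where J is a Jordan canonical form, so e^{tB} = P · e^{tJ} · P⁻¹, and e^{tJ} can be computed block-by-block.

B has Jordan form
J =
  [-3,  1,  0]
  [ 0, -3,  0]
  [ 0,  0, -3]
(up to reordering of blocks).

Per-block formulas:
  For a 2×2 Jordan block J_2(-3): exp(t · J_2(-3)) = e^(-3t)·(I + t·N), where N is the 2×2 nilpotent shift.
  For a 1×1 block at λ = -3: exp(t · [-3]) = [e^(-3t)].

After assembling e^{tJ} and conjugating by P, we get:

e^{tB} =
  [2*t*exp(-3*t) + exp(-3*t), t*exp(-3*t), 0]
  [-4*t*exp(-3*t), -2*t*exp(-3*t) + exp(-3*t), 0]
  [4*t*exp(-3*t), 2*t*exp(-3*t), exp(-3*t)]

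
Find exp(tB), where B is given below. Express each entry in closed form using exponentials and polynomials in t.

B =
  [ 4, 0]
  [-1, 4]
e^{tB} =
  [exp(4*t), 0]
  [-t*exp(4*t), exp(4*t)]

Strategy: write B = P · J · P⁻¹ where J is a Jordan canonical form, so e^{tB} = P · e^{tJ} · P⁻¹, and e^{tJ} can be computed block-by-block.

B has Jordan form
J =
  [4, 1]
  [0, 4]
(up to reordering of blocks).

Per-block formulas:
  For a 2×2 Jordan block J_2(4): exp(t · J_2(4)) = e^(4t)·(I + t·N), where N is the 2×2 nilpotent shift.

After assembling e^{tJ} and conjugating by P, we get:

e^{tB} =
  [exp(4*t), 0]
  [-t*exp(4*t), exp(4*t)]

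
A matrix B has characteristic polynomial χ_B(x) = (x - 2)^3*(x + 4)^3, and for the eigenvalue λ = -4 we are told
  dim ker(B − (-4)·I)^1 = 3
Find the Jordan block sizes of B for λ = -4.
Block sizes for λ = -4: [1, 1, 1]

From the dimensions of kernels of powers, the number of Jordan blocks of size at least j is d_j − d_{j−1} where d_j = dim ker(N^j) (with d_0 = 0). Computing the differences gives [3].
The number of blocks of size exactly k is (#blocks of size ≥ k) − (#blocks of size ≥ k + 1), so the partition is: 3 block(s) of size 1.
In nonincreasing order the block sizes are [1, 1, 1].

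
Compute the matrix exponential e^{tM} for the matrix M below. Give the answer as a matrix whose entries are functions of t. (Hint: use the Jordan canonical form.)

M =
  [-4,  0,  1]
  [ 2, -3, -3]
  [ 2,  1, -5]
e^{tM} =
  [t^2*exp(-4*t) + exp(-4*t), t^2*exp(-4*t)/2, -t^2*exp(-4*t)/2 + t*exp(-4*t)]
  [-2*t^2*exp(-4*t) + 2*t*exp(-4*t), -t^2*exp(-4*t) + t*exp(-4*t) + exp(-4*t), t^2*exp(-4*t) - 3*t*exp(-4*t)]
  [2*t*exp(-4*t), t*exp(-4*t), -t*exp(-4*t) + exp(-4*t)]

Strategy: write M = P · J · P⁻¹ where J is a Jordan canonical form, so e^{tM} = P · e^{tJ} · P⁻¹, and e^{tJ} can be computed block-by-block.

M has Jordan form
J =
  [-4,  1,  0]
  [ 0, -4,  1]
  [ 0,  0, -4]
(up to reordering of blocks).

Per-block formulas:
  For a 3×3 Jordan block J_3(-4): exp(t · J_3(-4)) = e^(-4t)·(I + t·N + (t^2/2)·N^2), where N is the 3×3 nilpotent shift.

After assembling e^{tJ} and conjugating by P, we get:

e^{tM} =
  [t^2*exp(-4*t) + exp(-4*t), t^2*exp(-4*t)/2, -t^2*exp(-4*t)/2 + t*exp(-4*t)]
  [-2*t^2*exp(-4*t) + 2*t*exp(-4*t), -t^2*exp(-4*t) + t*exp(-4*t) + exp(-4*t), t^2*exp(-4*t) - 3*t*exp(-4*t)]
  [2*t*exp(-4*t), t*exp(-4*t), -t*exp(-4*t) + exp(-4*t)]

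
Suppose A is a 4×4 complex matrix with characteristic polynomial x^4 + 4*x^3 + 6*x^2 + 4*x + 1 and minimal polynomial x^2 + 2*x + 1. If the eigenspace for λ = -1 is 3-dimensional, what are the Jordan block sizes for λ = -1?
Block sizes for λ = -1: [2, 1, 1]

Step 1 — from the characteristic polynomial, algebraic multiplicity of λ = -1 is 4. From dim ker(A − (-1)·I) = 3, there are exactly 3 Jordan blocks for λ = -1.
Step 2 — from the minimal polynomial, the factor (x + 1)^2 tells us the largest block for λ = -1 has size 2.
Step 3 — with total size 4, 3 blocks, and largest block 2, the block sizes (in nonincreasing order) are [2, 1, 1].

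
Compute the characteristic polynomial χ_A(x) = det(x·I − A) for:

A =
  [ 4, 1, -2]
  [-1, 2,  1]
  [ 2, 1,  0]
x^3 - 6*x^2 + 12*x - 8

Expanding det(x·I − A) (e.g. by cofactor expansion or by noting that A is similar to its Jordan form J, which has the same characteristic polynomial as A) gives
  χ_A(x) = x^3 - 6*x^2 + 12*x - 8
which factors as (x - 2)^3. The eigenvalues (with algebraic multiplicities) are λ = 2 with multiplicity 3.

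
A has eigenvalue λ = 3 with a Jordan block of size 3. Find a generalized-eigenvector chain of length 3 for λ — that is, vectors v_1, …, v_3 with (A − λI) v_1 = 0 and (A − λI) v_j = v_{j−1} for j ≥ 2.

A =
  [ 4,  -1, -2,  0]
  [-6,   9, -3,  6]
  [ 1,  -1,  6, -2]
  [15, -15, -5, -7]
A Jordan chain for λ = 3 of length 3:
v_1 = (5, 45, -20, -50)ᵀ
v_2 = (1, -6, 1, 15)ᵀ
v_3 = (1, 0, 0, 0)ᵀ

Let N = A − (3)·I. We want v_3 with N^3 v_3 = 0 but N^2 v_3 ≠ 0; then v_{j-1} := N · v_j for j = 3, …, 2.

Pick v_3 = (1, 0, 0, 0)ᵀ.
Then v_2 = N · v_3 = (1, -6, 1, 15)ᵀ.
Then v_1 = N · v_2 = (5, 45, -20, -50)ᵀ.

Sanity check: (A − (3)·I) v_1 = (0, 0, 0, 0)ᵀ = 0. ✓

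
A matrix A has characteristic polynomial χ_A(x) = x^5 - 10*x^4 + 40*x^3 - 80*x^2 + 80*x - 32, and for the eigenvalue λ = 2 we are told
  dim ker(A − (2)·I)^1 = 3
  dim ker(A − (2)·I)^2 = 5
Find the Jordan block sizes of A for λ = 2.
Block sizes for λ = 2: [2, 2, 1]

From the dimensions of kernels of powers, the number of Jordan blocks of size at least j is d_j − d_{j−1} where d_j = dim ker(N^j) (with d_0 = 0). Computing the differences gives [3, 2].
The number of blocks of size exactly k is (#blocks of size ≥ k) − (#blocks of size ≥ k + 1), so the partition is: 1 block(s) of size 1, 2 block(s) of size 2.
In nonincreasing order the block sizes are [2, 2, 1].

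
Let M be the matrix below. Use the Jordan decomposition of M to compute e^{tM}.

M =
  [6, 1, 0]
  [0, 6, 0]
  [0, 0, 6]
e^{tM} =
  [exp(6*t), t*exp(6*t), 0]
  [0, exp(6*t), 0]
  [0, 0, exp(6*t)]

Strategy: write M = P · J · P⁻¹ where J is a Jordan canonical form, so e^{tM} = P · e^{tJ} · P⁻¹, and e^{tJ} can be computed block-by-block.

M has Jordan form
J =
  [6, 1, 0]
  [0, 6, 0]
  [0, 0, 6]
(up to reordering of blocks).

Per-block formulas:
  For a 1×1 block at λ = 6: exp(t · [6]) = [e^(6t)].
  For a 2×2 Jordan block J_2(6): exp(t · J_2(6)) = e^(6t)·(I + t·N), where N is the 2×2 nilpotent shift.

After assembling e^{tJ} and conjugating by P, we get:

e^{tM} =
  [exp(6*t), t*exp(6*t), 0]
  [0, exp(6*t), 0]
  [0, 0, exp(6*t)]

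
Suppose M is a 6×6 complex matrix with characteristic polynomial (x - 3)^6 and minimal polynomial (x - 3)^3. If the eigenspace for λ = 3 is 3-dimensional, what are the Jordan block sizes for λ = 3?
Block sizes for λ = 3: [3, 2, 1]

Step 1 — from the characteristic polynomial, algebraic multiplicity of λ = 3 is 6. From dim ker(M − (3)·I) = 3, there are exactly 3 Jordan blocks for λ = 3.
Step 2 — from the minimal polynomial, the factor (x − 3)^3 tells us the largest block for λ = 3 has size 3.
Step 3 — with total size 6, 3 blocks, and largest block 3, the block sizes (in nonincreasing order) are [3, 2, 1].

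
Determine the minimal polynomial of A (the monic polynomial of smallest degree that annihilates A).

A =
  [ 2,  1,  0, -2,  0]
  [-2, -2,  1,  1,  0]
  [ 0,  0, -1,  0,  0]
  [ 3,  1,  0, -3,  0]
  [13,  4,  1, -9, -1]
x^3 + 3*x^2 + 3*x + 1

The characteristic polynomial is χ_A(x) = (x + 1)^5, so the eigenvalues are known. The minimal polynomial is
  m_A(x) = Π_λ (x − λ)^{k_λ}
where k_λ is the size of the *largest* Jordan block for λ (equivalently, the smallest k with (A − λI)^k v = 0 for every generalised eigenvector v of λ).

  λ = -1: largest Jordan block has size 3, contributing (x + 1)^3

So m_A(x) = (x + 1)^3 = x^3 + 3*x^2 + 3*x + 1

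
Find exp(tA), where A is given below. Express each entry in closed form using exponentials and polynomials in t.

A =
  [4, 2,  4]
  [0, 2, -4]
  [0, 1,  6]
e^{tA} =
  [exp(4*t), 2*t*exp(4*t), 4*t*exp(4*t)]
  [0, -2*t*exp(4*t) + exp(4*t), -4*t*exp(4*t)]
  [0, t*exp(4*t), 2*t*exp(4*t) + exp(4*t)]

Strategy: write A = P · J · P⁻¹ where J is a Jordan canonical form, so e^{tA} = P · e^{tJ} · P⁻¹, and e^{tJ} can be computed block-by-block.

A has Jordan form
J =
  [4, 1, 0]
  [0, 4, 0]
  [0, 0, 4]
(up to reordering of blocks).

Per-block formulas:
  For a 1×1 block at λ = 4: exp(t · [4]) = [e^(4t)].
  For a 2×2 Jordan block J_2(4): exp(t · J_2(4)) = e^(4t)·(I + t·N), where N is the 2×2 nilpotent shift.

After assembling e^{tJ} and conjugating by P, we get:

e^{tA} =
  [exp(4*t), 2*t*exp(4*t), 4*t*exp(4*t)]
  [0, -2*t*exp(4*t) + exp(4*t), -4*t*exp(4*t)]
  [0, t*exp(4*t), 2*t*exp(4*t) + exp(4*t)]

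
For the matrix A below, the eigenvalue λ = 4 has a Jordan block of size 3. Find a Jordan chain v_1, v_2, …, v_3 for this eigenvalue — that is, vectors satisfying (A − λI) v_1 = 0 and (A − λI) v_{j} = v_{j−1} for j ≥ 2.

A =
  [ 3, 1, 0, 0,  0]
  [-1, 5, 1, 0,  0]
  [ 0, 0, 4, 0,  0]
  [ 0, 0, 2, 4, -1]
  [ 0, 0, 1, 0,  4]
A Jordan chain for λ = 4 of length 3:
v_1 = (1, 1, 0, -1, 0)ᵀ
v_2 = (0, 1, 0, 2, 1)ᵀ
v_3 = (0, 0, 1, 0, 0)ᵀ

Let N = A − (4)·I. We want v_3 with N^3 v_3 = 0 but N^2 v_3 ≠ 0; then v_{j-1} := N · v_j for j = 3, …, 2.

Pick v_3 = (0, 0, 1, 0, 0)ᵀ.
Then v_2 = N · v_3 = (0, 1, 0, 2, 1)ᵀ.
Then v_1 = N · v_2 = (1, 1, 0, -1, 0)ᵀ.

Sanity check: (A − (4)·I) v_1 = (0, 0, 0, 0, 0)ᵀ = 0. ✓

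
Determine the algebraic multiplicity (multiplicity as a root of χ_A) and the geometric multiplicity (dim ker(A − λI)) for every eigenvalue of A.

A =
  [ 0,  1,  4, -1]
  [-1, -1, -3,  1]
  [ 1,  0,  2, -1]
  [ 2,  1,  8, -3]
λ = -1: alg = 2, geom = 1; λ = 0: alg = 2, geom = 1

Step 1 — factor the characteristic polynomial to read off the algebraic multiplicities:
  χ_A(x) = x^2*(x + 1)^2

Step 2 — compute geometric multiplicities via the rank-nullity identity g(λ) = n − rank(A − λI):
  rank(A − (-1)·I) = 3, so dim ker(A − (-1)·I) = n − 3 = 1
  rank(A − (0)·I) = 3, so dim ker(A − (0)·I) = n − 3 = 1

Summary:
  λ = -1: algebraic multiplicity = 2, geometric multiplicity = 1
  λ = 0: algebraic multiplicity = 2, geometric multiplicity = 1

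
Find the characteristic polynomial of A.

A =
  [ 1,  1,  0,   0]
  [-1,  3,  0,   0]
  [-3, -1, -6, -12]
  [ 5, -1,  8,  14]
x^4 - 12*x^3 + 48*x^2 - 80*x + 48

Expanding det(x·I − A) (e.g. by cofactor expansion or by noting that A is similar to its Jordan form J, which has the same characteristic polynomial as A) gives
  χ_A(x) = x^4 - 12*x^3 + 48*x^2 - 80*x + 48
which factors as (x - 6)*(x - 2)^3. The eigenvalues (with algebraic multiplicities) are λ = 2 with multiplicity 3, λ = 6 with multiplicity 1.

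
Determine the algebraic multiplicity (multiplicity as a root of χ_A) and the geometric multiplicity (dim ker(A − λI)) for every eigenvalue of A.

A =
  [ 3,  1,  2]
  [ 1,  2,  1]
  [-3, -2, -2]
λ = 1: alg = 3, geom = 1

Step 1 — factor the characteristic polynomial to read off the algebraic multiplicities:
  χ_A(x) = (x - 1)^3

Step 2 — compute geometric multiplicities via the rank-nullity identity g(λ) = n − rank(A − λI):
  rank(A − (1)·I) = 2, so dim ker(A − (1)·I) = n − 2 = 1

Summary:
  λ = 1: algebraic multiplicity = 3, geometric multiplicity = 1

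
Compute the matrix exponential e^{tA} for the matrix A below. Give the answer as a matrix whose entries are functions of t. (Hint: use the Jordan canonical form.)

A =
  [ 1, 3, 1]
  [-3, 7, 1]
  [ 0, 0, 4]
e^{tA} =
  [-3*t*exp(4*t) + exp(4*t), 3*t*exp(4*t), t*exp(4*t)]
  [-3*t*exp(4*t), 3*t*exp(4*t) + exp(4*t), t*exp(4*t)]
  [0, 0, exp(4*t)]

Strategy: write A = P · J · P⁻¹ where J is a Jordan canonical form, so e^{tA} = P · e^{tJ} · P⁻¹, and e^{tJ} can be computed block-by-block.

A has Jordan form
J =
  [4, 1, 0]
  [0, 4, 0]
  [0, 0, 4]
(up to reordering of blocks).

Per-block formulas:
  For a 2×2 Jordan block J_2(4): exp(t · J_2(4)) = e^(4t)·(I + t·N), where N is the 2×2 nilpotent shift.
  For a 1×1 block at λ = 4: exp(t · [4]) = [e^(4t)].

After assembling e^{tJ} and conjugating by P, we get:

e^{tA} =
  [-3*t*exp(4*t) + exp(4*t), 3*t*exp(4*t), t*exp(4*t)]
  [-3*t*exp(4*t), 3*t*exp(4*t) + exp(4*t), t*exp(4*t)]
  [0, 0, exp(4*t)]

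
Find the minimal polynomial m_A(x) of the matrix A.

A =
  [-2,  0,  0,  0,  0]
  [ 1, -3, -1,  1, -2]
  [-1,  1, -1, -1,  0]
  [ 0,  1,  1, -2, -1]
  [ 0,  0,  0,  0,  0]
x^4 + 6*x^3 + 12*x^2 + 8*x

The characteristic polynomial is χ_A(x) = x*(x + 2)^4, so the eigenvalues are known. The minimal polynomial is
  m_A(x) = Π_λ (x − λ)^{k_λ}
where k_λ is the size of the *largest* Jordan block for λ (equivalently, the smallest k with (A − λI)^k v = 0 for every generalised eigenvector v of λ).

  λ = -2: largest Jordan block has size 3, contributing (x + 2)^3
  λ = 0: largest Jordan block has size 1, contributing (x − 0)

So m_A(x) = x*(x + 2)^3 = x^4 + 6*x^3 + 12*x^2 + 8*x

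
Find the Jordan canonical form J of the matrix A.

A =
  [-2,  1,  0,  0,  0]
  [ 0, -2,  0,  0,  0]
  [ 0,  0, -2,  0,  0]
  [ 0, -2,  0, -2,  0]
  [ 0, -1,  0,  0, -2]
J_2(-2) ⊕ J_1(-2) ⊕ J_1(-2) ⊕ J_1(-2)

The characteristic polynomial is
  det(x·I − A) = x^5 + 10*x^4 + 40*x^3 + 80*x^2 + 80*x + 32 = (x + 2)^5

Eigenvalues and multiplicities (the geometric multiplicity of λ is n − rank(A − λI), which equals the number of Jordan blocks for λ):
  λ = -2: algebraic multiplicity = 5, geometric multiplicity = 4

Determining the block sizes for each eigenvalue:
  λ = -2: 4 blocks summing to 5 forces exactly one block of size 2 and the rest size 1 → block sizes [2, 1, 1, 1]

Assembling the blocks gives a Jordan form
J =
  [-2,  1,  0,  0,  0]
  [ 0, -2,  0,  0,  0]
  [ 0,  0, -2,  0,  0]
  [ 0,  0,  0, -2,  0]
  [ 0,  0,  0,  0, -2]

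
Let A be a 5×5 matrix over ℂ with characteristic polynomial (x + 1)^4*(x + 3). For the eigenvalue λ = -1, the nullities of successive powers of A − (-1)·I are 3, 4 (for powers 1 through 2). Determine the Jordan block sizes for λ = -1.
Block sizes for λ = -1: [2, 1, 1]

From the dimensions of kernels of powers, the number of Jordan blocks of size at least j is d_j − d_{j−1} where d_j = dim ker(N^j) (with d_0 = 0). Computing the differences gives [3, 1].
The number of blocks of size exactly k is (#blocks of size ≥ k) − (#blocks of size ≥ k + 1), so the partition is: 2 block(s) of size 1, 1 block(s) of size 2.
In nonincreasing order the block sizes are [2, 1, 1].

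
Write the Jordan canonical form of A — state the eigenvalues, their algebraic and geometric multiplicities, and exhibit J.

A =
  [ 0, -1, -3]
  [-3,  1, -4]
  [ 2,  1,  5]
J_3(2)

The characteristic polynomial is
  det(x·I − A) = x^3 - 6*x^2 + 12*x - 8 = (x - 2)^3

Eigenvalues and multiplicities (the geometric multiplicity of λ is n − rank(A − λI), which equals the number of Jordan blocks for λ):
  λ = 2: algebraic multiplicity = 3, geometric multiplicity = 1

Determining the block sizes for each eigenvalue:
  λ = 2: one block (gm = 1), so the single block has size am = 3 → block sizes [3]

Assembling the blocks gives a Jordan form
J =
  [2, 1, 0]
  [0, 2, 1]
  [0, 0, 2]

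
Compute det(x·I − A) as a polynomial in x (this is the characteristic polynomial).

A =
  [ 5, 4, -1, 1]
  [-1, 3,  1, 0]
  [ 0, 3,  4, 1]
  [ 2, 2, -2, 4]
x^4 - 16*x^3 + 96*x^2 - 256*x + 256

Expanding det(x·I − A) (e.g. by cofactor expansion or by noting that A is similar to its Jordan form J, which has the same characteristic polynomial as A) gives
  χ_A(x) = x^4 - 16*x^3 + 96*x^2 - 256*x + 256
which factors as (x - 4)^4. The eigenvalues (with algebraic multiplicities) are λ = 4 with multiplicity 4.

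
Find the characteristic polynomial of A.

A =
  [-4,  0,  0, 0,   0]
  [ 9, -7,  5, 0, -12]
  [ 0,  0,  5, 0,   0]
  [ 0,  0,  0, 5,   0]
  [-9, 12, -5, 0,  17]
x^5 - 16*x^4 + 70*x^3 + 100*x^2 - 1375*x + 2500

Expanding det(x·I − A) (e.g. by cofactor expansion or by noting that A is similar to its Jordan form J, which has the same characteristic polynomial as A) gives
  χ_A(x) = x^5 - 16*x^4 + 70*x^3 + 100*x^2 - 1375*x + 2500
which factors as (x - 5)^4*(x + 4). The eigenvalues (with algebraic multiplicities) are λ = -4 with multiplicity 1, λ = 5 with multiplicity 4.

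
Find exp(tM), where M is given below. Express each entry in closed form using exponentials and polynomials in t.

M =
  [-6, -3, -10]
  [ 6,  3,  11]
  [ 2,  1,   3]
e^{tM} =
  [-t^2 - 6*t + 1, -t^2/2 - 3*t, -3*t^2/2 - 10*t]
  [2*t^2 + 6*t, t^2 + 3*t + 1, 3*t^2 + 11*t]
  [2*t, t, 3*t + 1]

Strategy: write M = P · J · P⁻¹ where J is a Jordan canonical form, so e^{tM} = P · e^{tJ} · P⁻¹, and e^{tJ} can be computed block-by-block.

M has Jordan form
J =
  [0, 1, 0]
  [0, 0, 1]
  [0, 0, 0]
(up to reordering of blocks).

Per-block formulas:
  For a 3×3 Jordan block J_3(0): exp(t · J_3(0)) = e^(0t)·(I + t·N + (t^2/2)·N^2), where N is the 3×3 nilpotent shift.

After assembling e^{tJ} and conjugating by P, we get:

e^{tM} =
  [-t^2 - 6*t + 1, -t^2/2 - 3*t, -3*t^2/2 - 10*t]
  [2*t^2 + 6*t, t^2 + 3*t + 1, 3*t^2 + 11*t]
  [2*t, t, 3*t + 1]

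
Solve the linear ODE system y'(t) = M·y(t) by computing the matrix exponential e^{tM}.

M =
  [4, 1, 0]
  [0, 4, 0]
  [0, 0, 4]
e^{tM} =
  [exp(4*t), t*exp(4*t), 0]
  [0, exp(4*t), 0]
  [0, 0, exp(4*t)]

Strategy: write M = P · J · P⁻¹ where J is a Jordan canonical form, so e^{tM} = P · e^{tJ} · P⁻¹, and e^{tJ} can be computed block-by-block.

M has Jordan form
J =
  [4, 1, 0]
  [0, 4, 0]
  [0, 0, 4]
(up to reordering of blocks).

Per-block formulas:
  For a 1×1 block at λ = 4: exp(t · [4]) = [e^(4t)].
  For a 2×2 Jordan block J_2(4): exp(t · J_2(4)) = e^(4t)·(I + t·N), where N is the 2×2 nilpotent shift.

After assembling e^{tJ} and conjugating by P, we get:

e^{tM} =
  [exp(4*t), t*exp(4*t), 0]
  [0, exp(4*t), 0]
  [0, 0, exp(4*t)]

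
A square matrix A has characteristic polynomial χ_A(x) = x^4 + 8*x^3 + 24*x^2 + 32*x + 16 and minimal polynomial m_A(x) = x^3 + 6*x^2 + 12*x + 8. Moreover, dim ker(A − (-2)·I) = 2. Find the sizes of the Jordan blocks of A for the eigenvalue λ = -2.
Block sizes for λ = -2: [3, 1]

Step 1 — from the characteristic polynomial, algebraic multiplicity of λ = -2 is 4. From dim ker(A − (-2)·I) = 2, there are exactly 2 Jordan blocks for λ = -2.
Step 2 — from the minimal polynomial, the factor (x + 2)^3 tells us the largest block for λ = -2 has size 3.
Step 3 — with total size 4, 2 blocks, and largest block 3, the block sizes (in nonincreasing order) are [3, 1].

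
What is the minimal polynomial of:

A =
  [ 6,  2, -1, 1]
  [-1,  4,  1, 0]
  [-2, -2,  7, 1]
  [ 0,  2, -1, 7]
x^2 - 12*x + 36

The characteristic polynomial is χ_A(x) = (x - 6)^4, so the eigenvalues are known. The minimal polynomial is
  m_A(x) = Π_λ (x − λ)^{k_λ}
where k_λ is the size of the *largest* Jordan block for λ (equivalently, the smallest k with (A − λI)^k v = 0 for every generalised eigenvector v of λ).

  λ = 6: largest Jordan block has size 2, contributing (x − 6)^2

So m_A(x) = (x - 6)^2 = x^2 - 12*x + 36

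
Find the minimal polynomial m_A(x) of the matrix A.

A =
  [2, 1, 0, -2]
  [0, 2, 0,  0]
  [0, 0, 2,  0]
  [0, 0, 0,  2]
x^2 - 4*x + 4

The characteristic polynomial is χ_A(x) = (x - 2)^4, so the eigenvalues are known. The minimal polynomial is
  m_A(x) = Π_λ (x − λ)^{k_λ}
where k_λ is the size of the *largest* Jordan block for λ (equivalently, the smallest k with (A − λI)^k v = 0 for every generalised eigenvector v of λ).

  λ = 2: largest Jordan block has size 2, contributing (x − 2)^2

So m_A(x) = (x - 2)^2 = x^2 - 4*x + 4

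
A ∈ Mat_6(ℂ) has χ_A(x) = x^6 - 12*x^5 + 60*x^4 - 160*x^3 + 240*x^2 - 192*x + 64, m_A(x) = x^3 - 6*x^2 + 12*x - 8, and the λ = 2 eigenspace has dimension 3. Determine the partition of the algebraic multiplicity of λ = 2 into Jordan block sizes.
Block sizes for λ = 2: [3, 2, 1]

Step 1 — from the characteristic polynomial, algebraic multiplicity of λ = 2 is 6. From dim ker(A − (2)·I) = 3, there are exactly 3 Jordan blocks for λ = 2.
Step 2 — from the minimal polynomial, the factor (x − 2)^3 tells us the largest block for λ = 2 has size 3.
Step 3 — with total size 6, 3 blocks, and largest block 3, the block sizes (in nonincreasing order) are [3, 2, 1].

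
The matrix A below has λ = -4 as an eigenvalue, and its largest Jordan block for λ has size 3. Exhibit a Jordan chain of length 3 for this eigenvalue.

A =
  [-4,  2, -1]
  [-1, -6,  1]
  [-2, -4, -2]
A Jordan chain for λ = -4 of length 3:
v_1 = (0, -2, -4)ᵀ
v_2 = (2, -2, -4)ᵀ
v_3 = (0, 1, 0)ᵀ

Let N = A − (-4)·I. We want v_3 with N^3 v_3 = 0 but N^2 v_3 ≠ 0; then v_{j-1} := N · v_j for j = 3, …, 2.

Pick v_3 = (0, 1, 0)ᵀ.
Then v_2 = N · v_3 = (2, -2, -4)ᵀ.
Then v_1 = N · v_2 = (0, -2, -4)ᵀ.

Sanity check: (A − (-4)·I) v_1 = (0, 0, 0)ᵀ = 0. ✓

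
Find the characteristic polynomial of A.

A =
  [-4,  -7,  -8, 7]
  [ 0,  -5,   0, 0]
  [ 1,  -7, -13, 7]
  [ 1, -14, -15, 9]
x^4 + 13*x^3 + 45*x^2 - 25*x - 250

Expanding det(x·I − A) (e.g. by cofactor expansion or by noting that A is similar to its Jordan form J, which has the same characteristic polynomial as A) gives
  χ_A(x) = x^4 + 13*x^3 + 45*x^2 - 25*x - 250
which factors as (x - 2)*(x + 5)^3. The eigenvalues (with algebraic multiplicities) are λ = -5 with multiplicity 3, λ = 2 with multiplicity 1.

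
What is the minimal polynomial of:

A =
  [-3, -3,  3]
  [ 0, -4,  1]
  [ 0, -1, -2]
x^2 + 6*x + 9

The characteristic polynomial is χ_A(x) = (x + 3)^3, so the eigenvalues are known. The minimal polynomial is
  m_A(x) = Π_λ (x − λ)^{k_λ}
where k_λ is the size of the *largest* Jordan block for λ (equivalently, the smallest k with (A − λI)^k v = 0 for every generalised eigenvector v of λ).

  λ = -3: largest Jordan block has size 2, contributing (x + 3)^2

So m_A(x) = (x + 3)^2 = x^2 + 6*x + 9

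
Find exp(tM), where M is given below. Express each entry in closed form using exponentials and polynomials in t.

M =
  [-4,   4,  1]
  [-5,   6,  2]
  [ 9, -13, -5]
e^{tM} =
  [-t^2*exp(-t) - 3*t*exp(-t) + exp(-t), 3*t^2*exp(-t)/2 + 4*t*exp(-t), t^2*exp(-t)/2 + t*exp(-t)]
  [-t^2*exp(-t) - 5*t*exp(-t), 3*t^2*exp(-t)/2 + 7*t*exp(-t) + exp(-t), t^2*exp(-t)/2 + 2*t*exp(-t)]
  [t^2*exp(-t) + 9*t*exp(-t), -3*t^2*exp(-t)/2 - 13*t*exp(-t), -t^2*exp(-t)/2 - 4*t*exp(-t) + exp(-t)]

Strategy: write M = P · J · P⁻¹ where J is a Jordan canonical form, so e^{tM} = P · e^{tJ} · P⁻¹, and e^{tJ} can be computed block-by-block.

M has Jordan form
J =
  [-1,  1,  0]
  [ 0, -1,  1]
  [ 0,  0, -1]
(up to reordering of blocks).

Per-block formulas:
  For a 3×3 Jordan block J_3(-1): exp(t · J_3(-1)) = e^(-1t)·(I + t·N + (t^2/2)·N^2), where N is the 3×3 nilpotent shift.

After assembling e^{tJ} and conjugating by P, we get:

e^{tM} =
  [-t^2*exp(-t) - 3*t*exp(-t) + exp(-t), 3*t^2*exp(-t)/2 + 4*t*exp(-t), t^2*exp(-t)/2 + t*exp(-t)]
  [-t^2*exp(-t) - 5*t*exp(-t), 3*t^2*exp(-t)/2 + 7*t*exp(-t) + exp(-t), t^2*exp(-t)/2 + 2*t*exp(-t)]
  [t^2*exp(-t) + 9*t*exp(-t), -3*t^2*exp(-t)/2 - 13*t*exp(-t), -t^2*exp(-t)/2 - 4*t*exp(-t) + exp(-t)]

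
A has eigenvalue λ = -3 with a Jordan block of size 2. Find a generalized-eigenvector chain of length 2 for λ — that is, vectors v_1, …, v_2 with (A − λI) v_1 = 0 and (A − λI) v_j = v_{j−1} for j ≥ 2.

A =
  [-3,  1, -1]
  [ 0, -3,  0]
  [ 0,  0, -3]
A Jordan chain for λ = -3 of length 2:
v_1 = (1, 0, 0)ᵀ
v_2 = (0, 1, 0)ᵀ

Let N = A − (-3)·I. We want v_2 with N^2 v_2 = 0 but N^1 v_2 ≠ 0; then v_{j-1} := N · v_j for j = 2, …, 2.

Pick v_2 = (0, 1, 0)ᵀ.
Then v_1 = N · v_2 = (1, 0, 0)ᵀ.

Sanity check: (A − (-3)·I) v_1 = (0, 0, 0)ᵀ = 0. ✓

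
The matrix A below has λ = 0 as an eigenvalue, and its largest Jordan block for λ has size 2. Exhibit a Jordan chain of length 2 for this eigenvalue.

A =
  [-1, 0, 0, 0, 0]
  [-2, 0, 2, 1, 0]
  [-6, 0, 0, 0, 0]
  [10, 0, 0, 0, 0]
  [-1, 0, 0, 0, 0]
A Jordan chain for λ = 0 of length 2:
v_1 = (0, 2, 0, 0, 0)ᵀ
v_2 = (0, 0, 1, 0, 0)ᵀ

Let N = A − (0)·I. We want v_2 with N^2 v_2 = 0 but N^1 v_2 ≠ 0; then v_{j-1} := N · v_j for j = 2, …, 2.

Pick v_2 = (0, 0, 1, 0, 0)ᵀ.
Then v_1 = N · v_2 = (0, 2, 0, 0, 0)ᵀ.

Sanity check: (A − (0)·I) v_1 = (0, 0, 0, 0, 0)ᵀ = 0. ✓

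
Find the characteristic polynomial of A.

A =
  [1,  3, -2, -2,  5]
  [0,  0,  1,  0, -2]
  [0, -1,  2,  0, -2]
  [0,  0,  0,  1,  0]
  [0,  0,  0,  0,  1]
x^5 - 5*x^4 + 10*x^3 - 10*x^2 + 5*x - 1

Expanding det(x·I − A) (e.g. by cofactor expansion or by noting that A is similar to its Jordan form J, which has the same characteristic polynomial as A) gives
  χ_A(x) = x^5 - 5*x^4 + 10*x^3 - 10*x^2 + 5*x - 1
which factors as (x - 1)^5. The eigenvalues (with algebraic multiplicities) are λ = 1 with multiplicity 5.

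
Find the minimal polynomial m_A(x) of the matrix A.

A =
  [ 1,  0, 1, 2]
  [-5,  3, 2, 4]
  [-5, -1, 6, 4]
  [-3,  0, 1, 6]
x^3 - 12*x^2 + 48*x - 64

The characteristic polynomial is χ_A(x) = (x - 4)^4, so the eigenvalues are known. The minimal polynomial is
  m_A(x) = Π_λ (x − λ)^{k_λ}
where k_λ is the size of the *largest* Jordan block for λ (equivalently, the smallest k with (A − λI)^k v = 0 for every generalised eigenvector v of λ).

  λ = 4: largest Jordan block has size 3, contributing (x − 4)^3

So m_A(x) = (x - 4)^3 = x^3 - 12*x^2 + 48*x - 64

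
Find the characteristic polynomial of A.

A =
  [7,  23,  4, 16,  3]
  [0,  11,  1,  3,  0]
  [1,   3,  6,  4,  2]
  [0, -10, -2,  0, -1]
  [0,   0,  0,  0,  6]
x^5 - 30*x^4 + 360*x^3 - 2160*x^2 + 6480*x - 7776

Expanding det(x·I − A) (e.g. by cofactor expansion or by noting that A is similar to its Jordan form J, which has the same characteristic polynomial as A) gives
  χ_A(x) = x^5 - 30*x^4 + 360*x^3 - 2160*x^2 + 6480*x - 7776
which factors as (x - 6)^5. The eigenvalues (with algebraic multiplicities) are λ = 6 with multiplicity 5.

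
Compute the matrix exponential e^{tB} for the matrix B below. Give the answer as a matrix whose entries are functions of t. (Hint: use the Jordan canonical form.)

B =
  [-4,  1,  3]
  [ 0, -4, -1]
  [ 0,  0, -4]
e^{tB} =
  [exp(-4*t), t*exp(-4*t), -t^2*exp(-4*t)/2 + 3*t*exp(-4*t)]
  [0, exp(-4*t), -t*exp(-4*t)]
  [0, 0, exp(-4*t)]

Strategy: write B = P · J · P⁻¹ where J is a Jordan canonical form, so e^{tB} = P · e^{tJ} · P⁻¹, and e^{tJ} can be computed block-by-block.

B has Jordan form
J =
  [-4,  1,  0]
  [ 0, -4,  1]
  [ 0,  0, -4]
(up to reordering of blocks).

Per-block formulas:
  For a 3×3 Jordan block J_3(-4): exp(t · J_3(-4)) = e^(-4t)·(I + t·N + (t^2/2)·N^2), where N is the 3×3 nilpotent shift.

After assembling e^{tJ} and conjugating by P, we get:

e^{tB} =
  [exp(-4*t), t*exp(-4*t), -t^2*exp(-4*t)/2 + 3*t*exp(-4*t)]
  [0, exp(-4*t), -t*exp(-4*t)]
  [0, 0, exp(-4*t)]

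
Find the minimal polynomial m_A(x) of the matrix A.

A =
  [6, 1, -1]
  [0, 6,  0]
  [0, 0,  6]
x^2 - 12*x + 36

The characteristic polynomial is χ_A(x) = (x - 6)^3, so the eigenvalues are known. The minimal polynomial is
  m_A(x) = Π_λ (x − λ)^{k_λ}
where k_λ is the size of the *largest* Jordan block for λ (equivalently, the smallest k with (A − λI)^k v = 0 for every generalised eigenvector v of λ).

  λ = 6: largest Jordan block has size 2, contributing (x − 6)^2

So m_A(x) = (x - 6)^2 = x^2 - 12*x + 36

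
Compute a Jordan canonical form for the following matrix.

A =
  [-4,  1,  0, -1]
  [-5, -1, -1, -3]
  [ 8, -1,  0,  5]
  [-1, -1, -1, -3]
J_2(-2) ⊕ J_2(-2)

The characteristic polynomial is
  det(x·I − A) = x^4 + 8*x^3 + 24*x^2 + 32*x + 16 = (x + 2)^4

Eigenvalues and multiplicities (the geometric multiplicity of λ is n − rank(A − λI), which equals the number of Jordan blocks for λ):
  λ = -2: algebraic multiplicity = 4, geometric multiplicity = 2

Determining the block sizes for each eigenvalue:
  λ = -2: with am = 4 and gm = 2, the partition is not yet determined (e.g. several partitions of 4 into 2 parts exist). Let N = A − (-2)·I. Computing rank(N^1) = 2, rank(N^2) = 0; the number of blocks of size ≥ j is rank(N^{j−1}) − rank(N^j), giving [2, 2]. So we have 2 block(s) of size 2 → block sizes [2, 2]

Assembling the blocks gives a Jordan form
J =
  [-2,  1,  0,  0]
  [ 0, -2,  0,  0]
  [ 0,  0, -2,  1]
  [ 0,  0,  0, -2]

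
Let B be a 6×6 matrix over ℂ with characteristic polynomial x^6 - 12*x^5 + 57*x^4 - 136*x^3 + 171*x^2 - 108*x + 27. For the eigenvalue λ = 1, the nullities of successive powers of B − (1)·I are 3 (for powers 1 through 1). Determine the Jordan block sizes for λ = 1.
Block sizes for λ = 1: [1, 1, 1]

From the dimensions of kernels of powers, the number of Jordan blocks of size at least j is d_j − d_{j−1} where d_j = dim ker(N^j) (with d_0 = 0). Computing the differences gives [3].
The number of blocks of size exactly k is (#blocks of size ≥ k) − (#blocks of size ≥ k + 1), so the partition is: 3 block(s) of size 1.
In nonincreasing order the block sizes are [1, 1, 1].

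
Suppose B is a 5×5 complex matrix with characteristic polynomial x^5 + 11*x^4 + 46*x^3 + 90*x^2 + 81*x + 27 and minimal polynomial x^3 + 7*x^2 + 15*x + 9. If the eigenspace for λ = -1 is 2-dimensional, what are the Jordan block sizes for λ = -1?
Block sizes for λ = -1: [1, 1]

Step 1 — from the characteristic polynomial, algebraic multiplicity of λ = -1 is 2. From dim ker(B − (-1)·I) = 2, there are exactly 2 Jordan blocks for λ = -1.
Step 2 — from the minimal polynomial, the factor (x + 1) tells us the largest block for λ = -1 has size 1.
Step 3 — with total size 2, 2 blocks, and largest block 1, the block sizes (in nonincreasing order) are [1, 1].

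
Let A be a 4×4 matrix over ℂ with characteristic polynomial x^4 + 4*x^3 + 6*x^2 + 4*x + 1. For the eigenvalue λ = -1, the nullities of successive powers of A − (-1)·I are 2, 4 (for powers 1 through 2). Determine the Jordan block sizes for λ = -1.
Block sizes for λ = -1: [2, 2]

From the dimensions of kernels of powers, the number of Jordan blocks of size at least j is d_j − d_{j−1} where d_j = dim ker(N^j) (with d_0 = 0). Computing the differences gives [2, 2].
The number of blocks of size exactly k is (#blocks of size ≥ k) − (#blocks of size ≥ k + 1), so the partition is: 2 block(s) of size 2.
In nonincreasing order the block sizes are [2, 2].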